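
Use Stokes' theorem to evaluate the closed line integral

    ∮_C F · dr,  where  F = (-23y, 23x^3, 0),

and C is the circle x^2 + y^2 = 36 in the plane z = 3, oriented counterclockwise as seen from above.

Let S be the flat disk x^2 + y^2 ≤ 36 in the plane z = 3, with upward unit normal n̂ = ẑ. By Stokes' theorem,

    ∮_C F · dr = ∬_S (∇ × F) · n̂ dS = ∬_D (curl F)_z dA,

where D is the disk x^2 + y^2 ≤ 36.

Compute the curl of F = (-23y, 23x^3, 0):
    (∇ × F)_x = ∂F_z/∂y - ∂F_y/∂z = 0,
    (∇ × F)_y = ∂F_x/∂z - ∂F_z/∂x = 0,
    (∇ × F)_z = ∂F_y/∂x - ∂F_x/∂y = 69x^2 + 23.

On z = 3, (curl F)_z = 69x^2 + 23.

Convert to polar (x = r cos θ, y = r sin θ, dA = r dr dθ); the integrand becomes 69r^2cos(θ)^2 + 23, so

    ∬_D (curl F)_z dA = ∫_0^{2π} ∫_0^{6} (69r^2cos(θ)^2 + 23) · r dr dθ.

Inner (r from 0 to 6): 22356cos(θ)^2 + 414.
Outer (θ from 0 to 2π): 23184π.

Therefore ∮_C F · dr = 23184π.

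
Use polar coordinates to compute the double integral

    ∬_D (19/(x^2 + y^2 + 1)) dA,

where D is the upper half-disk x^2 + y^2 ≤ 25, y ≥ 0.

The region D is 0 ≤ r ≤ 5, 0 ≤ θ ≤ π in polar coordinates, where x = r cos(θ), y = r sin(θ), and dA = r dr dθ.

Under the substitution, the integrand becomes 19/(r^2 + 1), so

    ∬_D (19/(x^2 + y^2 + 1)) dA = ∫_{0}^{π} ∫_{0}^{5} (19/(r^2 + 1)) · r dr dθ.

Inner integral (in r): ∫_{0}^{5} (19/(r^2 + 1)) · r dr = 19log(26)/2.

Outer integral (in θ): ∫_{0}^{π} (19log(26)/2) dθ = 19π log(26)/2.

Therefore ∬_D (19/(x^2 + y^2 + 1)) dA = 19π log(26)/2.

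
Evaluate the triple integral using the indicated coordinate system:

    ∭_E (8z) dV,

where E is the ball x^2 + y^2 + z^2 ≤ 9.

In spherical coordinates, x = ρ sin(φ) cos(θ), y = ρ sin(φ) sin(θ), z = ρ cos(φ), and dV = ρ^2 sin(φ) dρ dφ dθ.

The integrand becomes 8ρ cos(φ), so

    ∭_E (8z) dV = ∫_{0}^{2π} ∫_{0}^{π} ∫_{0}^{3} (8ρ cos(φ)) · ρ^2 sin(φ) dρ dφ dθ.

Inner (ρ): 81sin(2φ).
Middle (φ): 0.
Outer (θ): 0.

Therefore the triple integral equals 0.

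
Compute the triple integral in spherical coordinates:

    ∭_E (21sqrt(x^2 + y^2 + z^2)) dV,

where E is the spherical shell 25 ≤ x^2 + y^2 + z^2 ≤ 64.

In spherical coordinates, x = ρ sin(φ) cos(θ), y = ρ sin(φ) sin(θ), z = ρ cos(φ), and dV = ρ^2 sin(φ) dρ dφ dθ.

The integrand becomes 21ρ, so

    ∭_E (21sqrt(x^2 + y^2 + z^2)) dV = ∫_{0}^{2π} ∫_{0}^{π} ∫_{5}^{8} (21ρ) · ρ^2 sin(φ) dρ dφ dθ.

Inner (ρ): 72891sin(φ)/4.
Middle (φ): 72891/2.
Outer (θ): 72891π.

Therefore the triple integral equals 72891π.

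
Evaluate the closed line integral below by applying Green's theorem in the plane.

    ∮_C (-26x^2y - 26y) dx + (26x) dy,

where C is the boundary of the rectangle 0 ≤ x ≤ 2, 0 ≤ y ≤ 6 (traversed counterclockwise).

Green's theorem converts the closed line integral into a double integral over the enclosed region D:

    ∮_C P dx + Q dy = ∬_D (∂Q/∂x - ∂P/∂y) dA.

Here P = -26x^2y - 26y, Q = 26x, so

    ∂Q/∂x = 26,    ∂P/∂y = -26x^2 - 26,
    ∂Q/∂x - ∂P/∂y = 26x^2 + 52.

D is the region 0 ≤ x ≤ 2, 0 ≤ y ≤ 6. Evaluating the double integral:

    ∬_D (26x^2 + 52) dA = ∫_0^{2} ∫_0^{6} (26x^2 + 52) dy dx.

Inner (y from 0 to 6): 156x^2 + 312.
Outer (x from 0 to 2): 1040.

Therefore ∮_C P dx + Q dy = 1040.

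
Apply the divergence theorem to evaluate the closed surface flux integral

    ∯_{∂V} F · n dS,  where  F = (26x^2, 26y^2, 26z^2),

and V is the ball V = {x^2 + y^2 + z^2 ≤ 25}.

By the divergence theorem,

    ∯_{∂V} F · n dS = ∭_V (∇ · F) dV.

Compute the divergence:
    ∇ · F = ∂F_x/∂x + ∂F_y/∂y + ∂F_z/∂z = 52x + 52y + 52z.

In spherical coordinates, x = ρ sin(φ) cos(θ), y = ρ sin(φ) sin(θ), z = ρ cos(φ), dV = ρ^2 sin(φ) dρ dφ dθ, with 0 ≤ ρ ≤ 5, 0 ≤ φ ≤ π, 0 ≤ θ ≤ 2π.

The integrand, after substitution and multiplying by the volume element, becomes (52ρ (sqrt(2)sin(φ)sin(θ + π/4) + cos(φ))) · ρ^2 sin(φ), so

    ∭_V (∇·F) dV = ∫_0^{2π} ∫_0^{π} ∫_0^{5} (52ρ (sqrt(2)sin(φ)sin(θ + π/4) + cos(φ))) · ρ^2 sin(φ) dρ dφ dθ.

Inner (ρ from 0 to 5): 8125(sqrt(2)sin(φ)sin(θ + π/4) + cos(φ))sin(φ).
Middle (φ from 0 to π): 8125sqrt(2)π sin(θ + π/4)/2.
Outer (θ from 0 to 2π): 0.

Therefore ∯_{∂V} F · n dS = 0.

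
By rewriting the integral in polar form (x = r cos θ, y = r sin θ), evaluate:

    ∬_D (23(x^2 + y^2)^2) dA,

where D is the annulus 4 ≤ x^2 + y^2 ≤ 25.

The region D is 2 ≤ r ≤ 5, 0 ≤ θ ≤ 2π in polar coordinates, where x = r cos(θ), y = r sin(θ), and dA = r dr dθ.

Under the substitution, the integrand becomes 23r^4, so

    ∬_D (23(x^2 + y^2)^2) dA = ∫_{0}^{2π} ∫_{2}^{5} (23r^4) · r dr dθ.

Inner integral (in r): ∫_{2}^{5} (23r^4) · r dr = 119301/2.

Outer integral (in θ): ∫_{0}^{2π} (119301/2) dθ = 119301π.

Therefore ∬_D (23(x^2 + y^2)^2) dA = 119301π.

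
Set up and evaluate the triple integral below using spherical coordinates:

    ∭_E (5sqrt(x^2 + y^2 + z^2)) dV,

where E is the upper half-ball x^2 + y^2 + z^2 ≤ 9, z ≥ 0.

In spherical coordinates, x = ρ sin(φ) cos(θ), y = ρ sin(φ) sin(θ), z = ρ cos(φ), and dV = ρ^2 sin(φ) dρ dφ dθ.

The integrand becomes 5ρ, so

    ∭_E (5sqrt(x^2 + y^2 + z^2)) dV = ∫_{0}^{2π} ∫_{0}^{π/2} ∫_{0}^{3} (5ρ) · ρ^2 sin(φ) dρ dφ dθ.

Inner (ρ): 405sin(φ)/4.
Middle (φ): 405/4.
Outer (θ): 405π/2.

Therefore the triple integral equals 405π/2.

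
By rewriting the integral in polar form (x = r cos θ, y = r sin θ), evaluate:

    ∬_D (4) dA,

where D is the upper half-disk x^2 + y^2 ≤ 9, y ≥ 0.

The region D is 0 ≤ r ≤ 3, 0 ≤ θ ≤ π in polar coordinates, where x = r cos(θ), y = r sin(θ), and dA = r dr dθ.

Under the substitution, the integrand becomes 4, so

    ∬_D (4) dA = ∫_{0}^{π} ∫_{0}^{3} (4) · r dr dθ.

Inner integral (in r): ∫_{0}^{3} (4) · r dr = 18.

Outer integral (in θ): ∫_{0}^{π} (18) dθ = 18π.

Therefore ∬_D (4) dA = 18π.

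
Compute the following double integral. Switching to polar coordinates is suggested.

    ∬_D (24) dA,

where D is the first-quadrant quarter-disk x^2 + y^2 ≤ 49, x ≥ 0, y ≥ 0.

The region D is 0 ≤ r ≤ 7, 0 ≤ θ ≤ π/2 in polar coordinates, where x = r cos(θ), y = r sin(θ), and dA = r dr dθ.

Under the substitution, the integrand becomes 24, so

    ∬_D (24) dA = ∫_{0}^{π/2} ∫_{0}^{7} (24) · r dr dθ.

Inner integral (in r): ∫_{0}^{7} (24) · r dr = 588.

Outer integral (in θ): ∫_{0}^{π/2} (588) dθ = 294π.

Therefore ∬_D (24) dA = 294π.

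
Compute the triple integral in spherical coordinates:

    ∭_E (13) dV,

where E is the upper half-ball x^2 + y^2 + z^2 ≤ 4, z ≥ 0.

In spherical coordinates, x = ρ sin(φ) cos(θ), y = ρ sin(φ) sin(θ), z = ρ cos(φ), and dV = ρ^2 sin(φ) dρ dφ dθ.

The integrand becomes 13, so

    ∭_E (13) dV = ∫_{0}^{2π} ∫_{0}^{π/2} ∫_{0}^{2} (13) · ρ^2 sin(φ) dρ dφ dθ.

Inner (ρ): 104sin(φ)/3.
Middle (φ): 104/3.
Outer (θ): 208π/3.

Therefore the triple integral equals 208π/3.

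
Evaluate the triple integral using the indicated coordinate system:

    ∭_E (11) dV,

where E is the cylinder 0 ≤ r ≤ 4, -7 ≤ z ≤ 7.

In cylindrical coordinates, x = r cos(θ), y = r sin(θ), z = z, and dV = r dr dθ dz.

The integrand becomes 11, so

    ∭_E (11) dV = ∫_{0}^{2π} ∫_{0}^{4} ∫_{-7}^{7} (11) · r dz dr dθ.

Inner (z): 154r.
Middle (r from 0 to 4): 1232.
Outer (θ): 2464π.

Therefore the triple integral equals 2464π.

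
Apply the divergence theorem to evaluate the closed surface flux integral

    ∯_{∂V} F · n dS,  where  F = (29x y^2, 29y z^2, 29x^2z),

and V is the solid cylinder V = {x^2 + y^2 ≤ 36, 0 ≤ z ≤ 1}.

By the divergence theorem,

    ∯_{∂V} F · n dS = ∭_V (∇ · F) dV.

Compute the divergence:
    ∇ · F = ∂F_x/∂x + ∂F_y/∂y + ∂F_z/∂z = 29y^2 + 29z^2 + 29x^2 = 29x^2 + 29y^2 + 29z^2.

In cylindrical coordinates, x = r cos(θ), y = r sin(θ), z = z, dV = r dr dθ dz, with 0 ≤ r ≤ 6, 0 ≤ θ ≤ 2π, 0 ≤ z ≤ 1.

The integrand, after substitution and multiplying by the volume element, becomes (29r^2 + 29z^2) · r, so

    ∭_V (∇·F) dV = ∫_0^{2π} ∫_0^{6} ∫_0^{1} (29r^2 + 29z^2) · r dz dr dθ.

Inner (z from 0 to 1): 29r (r^2 + 1/3).
Middle (r from 0 to 6): 9570.
Outer (θ from 0 to 2π): 19140π.

Therefore ∯_{∂V} F · n dS = 19140π.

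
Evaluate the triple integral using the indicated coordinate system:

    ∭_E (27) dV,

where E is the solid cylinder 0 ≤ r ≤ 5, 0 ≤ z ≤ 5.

In cylindrical coordinates, x = r cos(θ), y = r sin(θ), z = z, and dV = r dr dθ dz.

The integrand becomes 27, so

    ∭_E (27) dV = ∫_{0}^{2π} ∫_{0}^{5} ∫_{0}^{5} (27) · r dz dr dθ.

Inner (z): 135r.
Middle (r from 0 to 5): 3375/2.
Outer (θ): 3375π.

Therefore the triple integral equals 3375π.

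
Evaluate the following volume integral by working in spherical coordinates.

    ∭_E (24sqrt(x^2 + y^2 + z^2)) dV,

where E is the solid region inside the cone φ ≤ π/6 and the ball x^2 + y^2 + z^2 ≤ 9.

In spherical coordinates, x = ρ sin(φ) cos(θ), y = ρ sin(φ) sin(θ), z = ρ cos(φ), and dV = ρ^2 sin(φ) dρ dφ dθ.

The integrand becomes 24ρ, so

    ∭_E (24sqrt(x^2 + y^2 + z^2)) dV = ∫_{0}^{2π} ∫_{0}^{π/6} ∫_{0}^{3} (24ρ) · ρ^2 sin(φ) dρ dφ dθ.

Inner (ρ): 486sin(φ).
Middle (φ): 486 - 243sqrt(3).
Outer (θ): 486π (2 - sqrt(3)).

Therefore the triple integral equals 486π (2 - sqrt(3)).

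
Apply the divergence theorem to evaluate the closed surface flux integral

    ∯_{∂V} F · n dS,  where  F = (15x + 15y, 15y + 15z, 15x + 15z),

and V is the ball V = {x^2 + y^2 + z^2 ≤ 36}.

By the divergence theorem,

    ∯_{∂V} F · n dS = ∭_V (∇ · F) dV.

Compute the divergence:
    ∇ · F = ∂F_x/∂x + ∂F_y/∂y + ∂F_z/∂z = 15 + 15 + 15 = 45.

In spherical coordinates, x = ρ sin(φ) cos(θ), y = ρ sin(φ) sin(θ), z = ρ cos(φ), dV = ρ^2 sin(φ) dρ dφ dθ, with 0 ≤ ρ ≤ 6, 0 ≤ φ ≤ π, 0 ≤ θ ≤ 2π.

The integrand, after substitution and multiplying by the volume element, becomes (45) · ρ^2 sin(φ), so

    ∭_V (∇·F) dV = ∫_0^{2π} ∫_0^{π} ∫_0^{6} (45) · ρ^2 sin(φ) dρ dφ dθ.

Inner (ρ from 0 to 6): 3240sin(φ).
Middle (φ from 0 to π): 6480.
Outer (θ from 0 to 2π): 12960π.

Therefore ∯_{∂V} F · n dS = 12960π.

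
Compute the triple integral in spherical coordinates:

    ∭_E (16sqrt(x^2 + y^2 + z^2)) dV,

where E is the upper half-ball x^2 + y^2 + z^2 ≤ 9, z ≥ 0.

In spherical coordinates, x = ρ sin(φ) cos(θ), y = ρ sin(φ) sin(θ), z = ρ cos(φ), and dV = ρ^2 sin(φ) dρ dφ dθ.

The integrand becomes 16ρ, so

    ∭_E (16sqrt(x^2 + y^2 + z^2)) dV = ∫_{0}^{2π} ∫_{0}^{π/2} ∫_{0}^{3} (16ρ) · ρ^2 sin(φ) dρ dφ dθ.

Inner (ρ): 324sin(φ).
Middle (φ): 324.
Outer (θ): 648π.

Therefore the triple integral equals 648π.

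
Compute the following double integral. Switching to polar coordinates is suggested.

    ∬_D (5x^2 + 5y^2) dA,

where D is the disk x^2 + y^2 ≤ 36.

The region D is 0 ≤ r ≤ 6, 0 ≤ θ ≤ 2π in polar coordinates, where x = r cos(θ), y = r sin(θ), and dA = r dr dθ.

Under the substitution, the integrand becomes 5r^2, so

    ∬_D (5x^2 + 5y^2) dA = ∫_{0}^{2π} ∫_{0}^{6} (5r^2) · r dr dθ.

Inner integral (in r): ∫_{0}^{6} (5r^2) · r dr = 1620.

Outer integral (in θ): ∫_{0}^{2π} (1620) dθ = 3240π.

Therefore ∬_D (5x^2 + 5y^2) dA = 3240π.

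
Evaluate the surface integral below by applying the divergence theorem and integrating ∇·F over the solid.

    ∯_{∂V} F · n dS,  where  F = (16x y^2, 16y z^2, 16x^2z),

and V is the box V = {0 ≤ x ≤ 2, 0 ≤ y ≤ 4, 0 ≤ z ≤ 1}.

By the divergence theorem,

    ∯_{∂V} F · n dS = ∭_V (∇ · F) dV.

Compute the divergence:
    ∇ · F = ∂F_x/∂x + ∂F_y/∂y + ∂F_z/∂z = 16y^2 + 16z^2 + 16x^2 = 16x^2 + 16y^2 + 16z^2.

V is a rectangular box, so dV = dx dy dz with 0 ≤ x ≤ 2, 0 ≤ y ≤ 4, 0 ≤ z ≤ 1.

Integrate (16x^2 + 16y^2 + 16z^2) over V as an iterated integral:

    ∭_V (∇·F) dV = ∫_0^{2} ∫_0^{4} ∫_0^{1} (16x^2 + 16y^2 + 16z^2) dz dy dx.

Inner (z from 0 to 1): 16x^2 + 16y^2 + 16/3.
Middle (y from 0 to 4): 64x^2 + 1088/3.
Outer (x from 0 to 2): 896.

Therefore ∯_{∂V} F · n dS = 896.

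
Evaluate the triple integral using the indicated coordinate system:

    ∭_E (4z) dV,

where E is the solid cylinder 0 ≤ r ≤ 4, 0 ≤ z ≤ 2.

In cylindrical coordinates, x = r cos(θ), y = r sin(θ), z = z, and dV = r dr dθ dz.

The integrand becomes 4z, so

    ∭_E (4z) dV = ∫_{0}^{2π} ∫_{0}^{4} ∫_{0}^{2} (4z) · r dz dr dθ.

Inner (z): 8r.
Middle (r from 0 to 4): 64.
Outer (θ): 128π.

Therefore the triple integral equals 128π.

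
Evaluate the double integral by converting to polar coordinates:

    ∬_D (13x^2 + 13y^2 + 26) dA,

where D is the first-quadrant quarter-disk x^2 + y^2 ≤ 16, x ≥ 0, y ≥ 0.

The region D is 0 ≤ r ≤ 4, 0 ≤ θ ≤ π/2 in polar coordinates, where x = r cos(θ), y = r sin(θ), and dA = r dr dθ.

Under the substitution, the integrand becomes 13r^2 + 26, so

    ∬_D (13x^2 + 13y^2 + 26) dA = ∫_{0}^{π/2} ∫_{0}^{4} (13r^2 + 26) · r dr dθ.

Inner integral (in r): ∫_{0}^{4} (13r^2 + 26) · r dr = 1040.

Outer integral (in θ): ∫_{0}^{π/2} (1040) dθ = 520π.

Therefore ∬_D (13x^2 + 13y^2 + 26) dA = 520π.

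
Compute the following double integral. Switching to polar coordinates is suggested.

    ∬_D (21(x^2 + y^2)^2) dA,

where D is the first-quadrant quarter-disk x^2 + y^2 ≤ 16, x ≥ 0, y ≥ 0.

The region D is 0 ≤ r ≤ 4, 0 ≤ θ ≤ π/2 in polar coordinates, where x = r cos(θ), y = r sin(θ), and dA = r dr dθ.

Under the substitution, the integrand becomes 21r^4, so

    ∬_D (21(x^2 + y^2)^2) dA = ∫_{0}^{π/2} ∫_{0}^{4} (21r^4) · r dr dθ.

Inner integral (in r): ∫_{0}^{4} (21r^4) · r dr = 14336.

Outer integral (in θ): ∫_{0}^{π/2} (14336) dθ = 7168π.

Therefore ∬_D (21(x^2 + y^2)^2) dA = 7168π.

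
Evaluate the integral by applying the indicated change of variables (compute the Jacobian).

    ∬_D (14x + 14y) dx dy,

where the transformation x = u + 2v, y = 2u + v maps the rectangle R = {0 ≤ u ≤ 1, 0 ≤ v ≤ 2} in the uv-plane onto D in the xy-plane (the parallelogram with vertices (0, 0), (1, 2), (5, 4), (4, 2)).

Compute the Jacobian determinant of (x, y) with respect to (u, v):

    ∂(x,y)/∂(u,v) = | 1  2 | = (1)(1) - (2)(2) = -3.
                   | 2  1 |

Its absolute value is |J| = 3 (the area scaling factor).

Substituting x = u + 2v, y = 2u + v into the integrand,

    14x + 14y → 42u + 42v,

so the integral becomes

    ∬_R (42u + 42v) · |J| du dv = ∫_0^1 ∫_0^2 (126u + 126v) dv du.

Inner (v): 252u + 252.
Outer (u): 378.

Therefore ∬_D (14x + 14y) dx dy = 378.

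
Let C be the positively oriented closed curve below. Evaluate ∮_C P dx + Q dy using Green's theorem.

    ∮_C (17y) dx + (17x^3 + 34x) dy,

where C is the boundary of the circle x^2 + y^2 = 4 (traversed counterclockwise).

Green's theorem converts the closed line integral into a double integral over the enclosed region D:

    ∮_C P dx + Q dy = ∬_D (∂Q/∂x - ∂P/∂y) dA.

Here P = 17y, Q = 17x^3 + 34x, so

    ∂Q/∂x = 51x^2 + 34,    ∂P/∂y = 17,
    ∂Q/∂x - ∂P/∂y = 51x^2 + 17.

D is the region x^2 + y^2 ≤ 4. Evaluating the double integral:

In polar coordinates (x = r cos θ, y = r sin θ, dA = r dr dθ) the integrand becomes 51r^2cos(θ)^2 + 17, so

    ∬_D (51x^2 + 17) dA = ∫_0^{2π} ∫_0^{2} (51r^2cos(θ)^2 + 17) · r dr dθ.

Inner (r from 0 to 2): 204cos(θ)^2 + 34.
Outer (θ from 0 to 2π): 272π.

Therefore ∮_C P dx + Q dy = 272π.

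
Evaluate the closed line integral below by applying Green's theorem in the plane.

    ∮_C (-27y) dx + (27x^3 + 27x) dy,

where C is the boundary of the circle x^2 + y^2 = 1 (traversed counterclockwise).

Green's theorem converts the closed line integral into a double integral over the enclosed region D:

    ∮_C P dx + Q dy = ∬_D (∂Q/∂x - ∂P/∂y) dA.

Here P = -27y, Q = 27x^3 + 27x, so

    ∂Q/∂x = 81x^2 + 27,    ∂P/∂y = -27,
    ∂Q/∂x - ∂P/∂y = 81x^2 + 54.

D is the region x^2 + y^2 ≤ 1. Evaluating the double integral:

In polar coordinates (x = r cos θ, y = r sin θ, dA = r dr dθ) the integrand becomes 81r^2cos(θ)^2 + 54, so

    ∬_D (81x^2 + 54) dA = ∫_0^{2π} ∫_0^{1} (81r^2cos(θ)^2 + 54) · r dr dθ.

Inner (r from 0 to 1): 81cos(θ)^2/4 + 27.
Outer (θ from 0 to 2π): 297π/4.

Therefore ∮_C P dx + Q dy = 297π/4.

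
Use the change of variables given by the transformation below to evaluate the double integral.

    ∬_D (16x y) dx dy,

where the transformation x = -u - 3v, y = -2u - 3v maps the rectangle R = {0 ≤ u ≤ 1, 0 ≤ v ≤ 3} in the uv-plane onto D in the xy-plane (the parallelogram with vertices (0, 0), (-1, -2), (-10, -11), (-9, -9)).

Compute the Jacobian determinant of (x, y) with respect to (u, v):

    ∂(x,y)/∂(u,v) = | -1  -3 | = (-1)(-3) - (-3)(-2) = -3.
                   | -2  -3 |

Its absolute value is |J| = 3 (the area scaling factor).

Substituting x = -u - 3v, y = -2u - 3v into the integrand,

    16x y → 32u^2 + 144u v + 144v^2,

so the integral becomes

    ∬_R (32u^2 + 144u v + 144v^2) · |J| du dv = ∫_0^1 ∫_0^3 (96u^2 + 432u v + 432v^2) dv du.

Inner (v): 288u^2 + 1944u + 3888.
Outer (u): 4956.

Therefore ∬_D (16x y) dx dy = 4956.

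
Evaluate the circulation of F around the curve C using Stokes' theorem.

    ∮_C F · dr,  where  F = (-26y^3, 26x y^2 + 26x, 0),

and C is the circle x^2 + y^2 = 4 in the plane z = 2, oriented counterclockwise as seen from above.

Let S be the flat disk x^2 + y^2 ≤ 4 in the plane z = 2, with upward unit normal n̂ = ẑ. By Stokes' theorem,

    ∮_C F · dr = ∬_S (∇ × F) · n̂ dS = ∬_D (curl F)_z dA,

where D is the disk x^2 + y^2 ≤ 4.

Compute the curl of F = (-26y^3, 26x y^2 + 26x, 0):
    (∇ × F)_x = ∂F_z/∂y - ∂F_y/∂z = 0,
    (∇ × F)_y = ∂F_x/∂z - ∂F_z/∂x = 0,
    (∇ × F)_z = ∂F_y/∂x - ∂F_x/∂y = 104y^2 + 26.

On z = 2, (curl F)_z = 104y^2 + 26.

Convert to polar (x = r cos θ, y = r sin θ, dA = r dr dθ); the integrand becomes 104r^2sin(θ)^2 + 26, so

    ∬_D (curl F)_z dA = ∫_0^{2π} ∫_0^{2} (104r^2sin(θ)^2 + 26) · r dr dθ.

Inner (r from 0 to 2): 416sin(θ)^2 + 52.
Outer (θ from 0 to 2π): 520π.

Therefore ∮_C F · dr = 520π.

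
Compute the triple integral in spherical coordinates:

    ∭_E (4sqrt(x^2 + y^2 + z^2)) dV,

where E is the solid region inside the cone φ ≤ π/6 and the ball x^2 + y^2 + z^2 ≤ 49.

In spherical coordinates, x = ρ sin(φ) cos(θ), y = ρ sin(φ) sin(θ), z = ρ cos(φ), and dV = ρ^2 sin(φ) dρ dφ dθ.

The integrand becomes 4ρ, so

    ∭_E (4sqrt(x^2 + y^2 + z^2)) dV = ∫_{0}^{2π} ∫_{0}^{π/6} ∫_{0}^{7} (4ρ) · ρ^2 sin(φ) dρ dφ dθ.

Inner (ρ): 2401sin(φ).
Middle (φ): 2401 - 2401sqrt(3)/2.
Outer (θ): 2401π (2 - sqrt(3)).

Therefore the triple integral equals 2401π (2 - sqrt(3)).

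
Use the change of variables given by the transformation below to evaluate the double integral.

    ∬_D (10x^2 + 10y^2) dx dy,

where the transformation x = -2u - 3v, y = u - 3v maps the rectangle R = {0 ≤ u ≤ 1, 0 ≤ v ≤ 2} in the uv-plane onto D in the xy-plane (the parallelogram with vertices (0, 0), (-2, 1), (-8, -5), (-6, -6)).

Compute the Jacobian determinant of (x, y) with respect to (u, v):

    ∂(x,y)/∂(u,v) = | -2  -3 | = (-2)(-3) - (-3)(1) = 9.
                   | 1  -3 |

Its absolute value is |J| = 9 (the area scaling factor).

Substituting x = -2u - 3v, y = u - 3v into the integrand,

    10x^2 + 10y^2 → 50u^2 + 60u v + 180v^2,

so the integral becomes

    ∬_R (50u^2 + 60u v + 180v^2) · |J| du dv = ∫_0^1 ∫_0^2 (450u^2 + 540u v + 1620v^2) dv du.

Inner (v): 900u^2 + 1080u + 4320.
Outer (u): 5160.

Therefore ∬_D (10x^2 + 10y^2) dx dy = 5160.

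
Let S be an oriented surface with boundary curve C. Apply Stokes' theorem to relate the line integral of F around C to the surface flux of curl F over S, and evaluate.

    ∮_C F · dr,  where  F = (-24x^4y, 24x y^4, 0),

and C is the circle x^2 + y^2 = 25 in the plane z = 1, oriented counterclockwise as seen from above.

Let S be the flat disk x^2 + y^2 ≤ 25 in the plane z = 1, with upward unit normal n̂ = ẑ. By Stokes' theorem,

    ∮_C F · dr = ∬_S (∇ × F) · n̂ dS = ∬_D (curl F)_z dA,

where D is the disk x^2 + y^2 ≤ 25.

Compute the curl of F = (-24x^4y, 24x y^4, 0):
    (∇ × F)_x = ∂F_z/∂y - ∂F_y/∂z = 0,
    (∇ × F)_y = ∂F_x/∂z - ∂F_z/∂x = 0,
    (∇ × F)_z = ∂F_y/∂x - ∂F_x/∂y = 24x^4 + 24y^4.

On z = 1, (curl F)_z = 24x^4 + 24y^4.

Convert to polar (x = r cos θ, y = r sin θ, dA = r dr dθ); the integrand becomes 24r^4(sin(θ)^4 + cos(θ)^4), so

    ∬_D (curl F)_z dA = ∫_0^{2π} ∫_0^{5} (24r^4(sin(θ)^4 + cos(θ)^4)) · r dr dθ.

Inner (r from 0 to 5): 62500sin(θ)^4 + 62500cos(θ)^4.
Outer (θ from 0 to 2π): 93750π.

Therefore ∮_C F · dr = 93750π.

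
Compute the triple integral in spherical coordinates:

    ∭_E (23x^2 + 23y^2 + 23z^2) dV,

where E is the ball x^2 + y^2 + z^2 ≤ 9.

In spherical coordinates, x = ρ sin(φ) cos(θ), y = ρ sin(φ) sin(θ), z = ρ cos(φ), and dV = ρ^2 sin(φ) dρ dφ dθ.

The integrand becomes 23ρ^2, so

    ∭_E (23x^2 + 23y^2 + 23z^2) dV = ∫_{0}^{2π} ∫_{0}^{π} ∫_{0}^{3} (23ρ^2) · ρ^2 sin(φ) dρ dφ dθ.

Inner (ρ): 5589sin(φ)/5.
Middle (φ): 11178/5.
Outer (θ): 22356π/5.

Therefore the triple integral equals 22356π/5.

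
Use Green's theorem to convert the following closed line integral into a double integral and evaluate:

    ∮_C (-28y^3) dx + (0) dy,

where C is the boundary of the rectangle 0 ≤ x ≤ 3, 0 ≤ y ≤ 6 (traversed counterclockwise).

Green's theorem converts the closed line integral into a double integral over the enclosed region D:

    ∮_C P dx + Q dy = ∬_D (∂Q/∂x - ∂P/∂y) dA.

Here P = -28y^3, Q = 0, so

    ∂Q/∂x = 0,    ∂P/∂y = -84y^2,
    ∂Q/∂x - ∂P/∂y = 84y^2.

D is the region 0 ≤ x ≤ 3, 0 ≤ y ≤ 6. Evaluating the double integral:

    ∬_D (84y^2) dA = ∫_0^{3} ∫_0^{6} (84y^2) dy dx.

Inner (y from 0 to 6): 6048.
Outer (x from 0 to 3): 18144.

Therefore ∮_C P dx + Q dy = 18144.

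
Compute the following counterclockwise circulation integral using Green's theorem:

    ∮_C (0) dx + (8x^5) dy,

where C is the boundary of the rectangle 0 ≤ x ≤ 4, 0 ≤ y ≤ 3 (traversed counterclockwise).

Green's theorem converts the closed line integral into a double integral over the enclosed region D:

    ∮_C P dx + Q dy = ∬_D (∂Q/∂x - ∂P/∂y) dA.

Here P = 0, Q = 8x^5, so

    ∂Q/∂x = 40x^4,    ∂P/∂y = 0,
    ∂Q/∂x - ∂P/∂y = 40x^4.

D is the region 0 ≤ x ≤ 4, 0 ≤ y ≤ 3. Evaluating the double integral:

    ∬_D (40x^4) dA = ∫_0^{4} ∫_0^{3} (40x^4) dy dx.

Inner (y from 0 to 3): 120x^4.
Outer (x from 0 to 4): 24576.

Therefore ∮_C P dx + Q dy = 24576.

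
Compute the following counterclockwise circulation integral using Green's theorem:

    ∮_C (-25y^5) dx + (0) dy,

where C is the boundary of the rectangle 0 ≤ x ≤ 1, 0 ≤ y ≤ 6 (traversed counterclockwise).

Green's theorem converts the closed line integral into a double integral over the enclosed region D:

    ∮_C P dx + Q dy = ∬_D (∂Q/∂x - ∂P/∂y) dA.

Here P = -25y^5, Q = 0, so

    ∂Q/∂x = 0,    ∂P/∂y = -125y^4,
    ∂Q/∂x - ∂P/∂y = 125y^4.

D is the region 0 ≤ x ≤ 1, 0 ≤ y ≤ 6. Evaluating the double integral:

    ∬_D (125y^4) dA = ∫_0^{1} ∫_0^{6} (125y^4) dy dx.

Inner (y from 0 to 6): 194400.
Outer (x from 0 to 1): 194400.

Therefore ∮_C P dx + Q dy = 194400.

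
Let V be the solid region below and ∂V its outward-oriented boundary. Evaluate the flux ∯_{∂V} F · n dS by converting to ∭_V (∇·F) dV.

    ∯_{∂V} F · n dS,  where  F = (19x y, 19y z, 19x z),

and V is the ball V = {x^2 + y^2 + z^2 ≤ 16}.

By the divergence theorem,

    ∯_{∂V} F · n dS = ∭_V (∇ · F) dV.

Compute the divergence:
    ∇ · F = ∂F_x/∂x + ∂F_y/∂y + ∂F_z/∂z = 19y + 19z + 19x = 19x + 19y + 19z.

In spherical coordinates, x = ρ sin(φ) cos(θ), y = ρ sin(φ) sin(θ), z = ρ cos(φ), dV = ρ^2 sin(φ) dρ dφ dθ, with 0 ≤ ρ ≤ 4, 0 ≤ φ ≤ π, 0 ≤ θ ≤ 2π.

The integrand, after substitution and multiplying by the volume element, becomes (19ρ (sqrt(2)sin(φ)sin(θ + π/4) + cos(φ))) · ρ^2 sin(φ), so

    ∭_V (∇·F) dV = ∫_0^{2π} ∫_0^{π} ∫_0^{4} (19ρ (sqrt(2)sin(φ)sin(θ + π/4) + cos(φ))) · ρ^2 sin(φ) dρ dφ dθ.

Inner (ρ from 0 to 4): 1216(sqrt(2)sin(φ)sin(θ + π/4) + cos(φ))sin(φ).
Middle (φ from 0 to π): 608sqrt(2)π sin(θ + π/4).
Outer (θ from 0 to 2π): 0.

Therefore ∯_{∂V} F · n dS = 0.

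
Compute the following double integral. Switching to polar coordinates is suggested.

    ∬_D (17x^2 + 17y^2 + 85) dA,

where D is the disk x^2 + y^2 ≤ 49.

The region D is 0 ≤ r ≤ 7, 0 ≤ θ ≤ 2π in polar coordinates, where x = r cos(θ), y = r sin(θ), and dA = r dr dθ.

Under the substitution, the integrand becomes 17r^2 + 85, so

    ∬_D (17x^2 + 17y^2 + 85) dA = ∫_{0}^{2π} ∫_{0}^{7} (17r^2 + 85) · r dr dθ.

Inner integral (in r): ∫_{0}^{7} (17r^2 + 85) · r dr = 49147/4.

Outer integral (in θ): ∫_{0}^{2π} (49147/4) dθ = 49147π/2.

Therefore ∬_D (17x^2 + 17y^2 + 85) dA = 49147π/2.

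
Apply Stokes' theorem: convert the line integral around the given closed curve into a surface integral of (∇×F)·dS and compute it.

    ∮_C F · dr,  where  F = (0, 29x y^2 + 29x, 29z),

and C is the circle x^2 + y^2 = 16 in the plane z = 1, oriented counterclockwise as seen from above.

Let S be the flat disk x^2 + y^2 ≤ 16 in the plane z = 1, with upward unit normal n̂ = ẑ. By Stokes' theorem,

    ∮_C F · dr = ∬_S (∇ × F) · n̂ dS = ∬_D (curl F)_z dA,

where D is the disk x^2 + y^2 ≤ 16.

Compute the curl of F = (0, 29x y^2 + 29x, 29z):
    (∇ × F)_x = ∂F_z/∂y - ∂F_y/∂z = 0,
    (∇ × F)_y = ∂F_x/∂z - ∂F_z/∂x = 0,
    (∇ × F)_z = ∂F_y/∂x - ∂F_x/∂y = 29y^2 + 29.

On z = 1, (curl F)_z = 29y^2 + 29.

Convert to polar (x = r cos θ, y = r sin θ, dA = r dr dθ); the integrand becomes 29r^2sin(θ)^2 + 29, so

    ∬_D (curl F)_z dA = ∫_0^{2π} ∫_0^{4} (29r^2sin(θ)^2 + 29) · r dr dθ.

Inner (r from 0 to 4): 1856sin(θ)^2 + 232.
Outer (θ from 0 to 2π): 2320π.

Therefore ∮_C F · dr = 2320π.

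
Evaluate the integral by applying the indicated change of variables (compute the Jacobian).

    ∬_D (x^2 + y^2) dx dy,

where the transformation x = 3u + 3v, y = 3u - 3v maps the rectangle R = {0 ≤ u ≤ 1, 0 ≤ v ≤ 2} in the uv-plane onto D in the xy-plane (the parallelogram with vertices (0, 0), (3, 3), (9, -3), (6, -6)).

Compute the Jacobian determinant of (x, y) with respect to (u, v):

    ∂(x,y)/∂(u,v) = | 3  3 | = (3)(-3) - (3)(3) = -18.
                   | 3  -3 |

Its absolute value is |J| = 18 (the area scaling factor).

Substituting x = 3u + 3v, y = 3u - 3v into the integrand,

    x^2 + y^2 → 18u^2 + 18v^2,

so the integral becomes

    ∬_R (18u^2 + 18v^2) · |J| du dv = ∫_0^1 ∫_0^2 (324u^2 + 324v^2) dv du.

Inner (v): 648u^2 + 864.
Outer (u): 1080.

Therefore ∬_D (x^2 + y^2) dx dy = 1080.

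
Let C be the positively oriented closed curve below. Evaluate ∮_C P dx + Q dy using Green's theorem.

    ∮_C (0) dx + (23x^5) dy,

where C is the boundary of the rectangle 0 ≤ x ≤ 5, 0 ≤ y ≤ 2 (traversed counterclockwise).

Green's theorem converts the closed line integral into a double integral over the enclosed region D:

    ∮_C P dx + Q dy = ∬_D (∂Q/∂x - ∂P/∂y) dA.

Here P = 0, Q = 23x^5, so

    ∂Q/∂x = 115x^4,    ∂P/∂y = 0,
    ∂Q/∂x - ∂P/∂y = 115x^4.

D is the region 0 ≤ x ≤ 5, 0 ≤ y ≤ 2. Evaluating the double integral:

    ∬_D (115x^4) dA = ∫_0^{5} ∫_0^{2} (115x^4) dy dx.

Inner (y from 0 to 2): 230x^4.
Outer (x from 0 to 5): 143750.

Therefore ∮_C P dx + Q dy = 143750.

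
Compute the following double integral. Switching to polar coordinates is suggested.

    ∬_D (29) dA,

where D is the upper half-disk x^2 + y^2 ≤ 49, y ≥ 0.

The region D is 0 ≤ r ≤ 7, 0 ≤ θ ≤ π in polar coordinates, where x = r cos(θ), y = r sin(θ), and dA = r dr dθ.

Under the substitution, the integrand becomes 29, so

    ∬_D (29) dA = ∫_{0}^{π} ∫_{0}^{7} (29) · r dr dθ.

Inner integral (in r): ∫_{0}^{7} (29) · r dr = 1421/2.

Outer integral (in θ): ∫_{0}^{π} (1421/2) dθ = 1421π/2.

Therefore ∬_D (29) dA = 1421π/2.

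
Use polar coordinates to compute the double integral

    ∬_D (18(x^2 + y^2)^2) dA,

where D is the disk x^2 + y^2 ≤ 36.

The region D is 0 ≤ r ≤ 6, 0 ≤ θ ≤ 2π in polar coordinates, where x = r cos(θ), y = r sin(θ), and dA = r dr dθ.

Under the substitution, the integrand becomes 18r^4, so

    ∬_D (18(x^2 + y^2)^2) dA = ∫_{0}^{2π} ∫_{0}^{6} (18r^4) · r dr dθ.

Inner integral (in r): ∫_{0}^{6} (18r^4) · r dr = 139968.

Outer integral (in θ): ∫_{0}^{2π} (139968) dθ = 279936π.

Therefore ∬_D (18(x^2 + y^2)^2) dA = 279936π.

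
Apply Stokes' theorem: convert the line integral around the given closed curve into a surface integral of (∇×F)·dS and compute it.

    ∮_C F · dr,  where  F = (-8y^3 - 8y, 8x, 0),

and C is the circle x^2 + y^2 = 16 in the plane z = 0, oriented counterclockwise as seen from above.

Let S be the flat disk x^2 + y^2 ≤ 16 in the plane z = 0, with upward unit normal n̂ = ẑ. By Stokes' theorem,

    ∮_C F · dr = ∬_S (∇ × F) · n̂ dS = ∬_D (curl F)_z dA,

where D is the disk x^2 + y^2 ≤ 16.

Compute the curl of F = (-8y^3 - 8y, 8x, 0):
    (∇ × F)_x = ∂F_z/∂y - ∂F_y/∂z = 0,
    (∇ × F)_y = ∂F_x/∂z - ∂F_z/∂x = 0,
    (∇ × F)_z = ∂F_y/∂x - ∂F_x/∂y = 24y^2 + 16.

On z = 0, (curl F)_z = 24y^2 + 16.

Convert to polar (x = r cos θ, y = r sin θ, dA = r dr dθ); the integrand becomes 24r^2sin(θ)^2 + 16, so

    ∬_D (curl F)_z dA = ∫_0^{2π} ∫_0^{4} (24r^2sin(θ)^2 + 16) · r dr dθ.

Inner (r from 0 to 4): 1536sin(θ)^2 + 128.
Outer (θ from 0 to 2π): 1792π.

Therefore ∮_C F · dr = 1792π.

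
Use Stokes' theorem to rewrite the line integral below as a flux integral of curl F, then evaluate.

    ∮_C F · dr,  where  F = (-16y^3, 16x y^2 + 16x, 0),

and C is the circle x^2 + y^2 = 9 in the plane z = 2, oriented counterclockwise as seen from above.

Let S be the flat disk x^2 + y^2 ≤ 9 in the plane z = 2, with upward unit normal n̂ = ẑ. By Stokes' theorem,

    ∮_C F · dr = ∬_S (∇ × F) · n̂ dS = ∬_D (curl F)_z dA,

where D is the disk x^2 + y^2 ≤ 9.

Compute the curl of F = (-16y^3, 16x y^2 + 16x, 0):
    (∇ × F)_x = ∂F_z/∂y - ∂F_y/∂z = 0,
    (∇ × F)_y = ∂F_x/∂z - ∂F_z/∂x = 0,
    (∇ × F)_z = ∂F_y/∂x - ∂F_x/∂y = 64y^2 + 16.

On z = 2, (curl F)_z = 64y^2 + 16.

Convert to polar (x = r cos θ, y = r sin θ, dA = r dr dθ); the integrand becomes 64r^2sin(θ)^2 + 16, so

    ∬_D (curl F)_z dA = ∫_0^{2π} ∫_0^{3} (64r^2sin(θ)^2 + 16) · r dr dθ.

Inner (r from 0 to 3): 1296sin(θ)^2 + 72.
Outer (θ from 0 to 2π): 1440π.

Therefore ∮_C F · dr = 1440π.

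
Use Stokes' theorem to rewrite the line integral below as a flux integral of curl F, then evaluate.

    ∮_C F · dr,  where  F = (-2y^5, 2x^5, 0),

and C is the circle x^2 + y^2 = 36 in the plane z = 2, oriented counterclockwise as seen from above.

Let S be the flat disk x^2 + y^2 ≤ 36 in the plane z = 2, with upward unit normal n̂ = ẑ. By Stokes' theorem,

    ∮_C F · dr = ∬_S (∇ × F) · n̂ dS = ∬_D (curl F)_z dA,

where D is the disk x^2 + y^2 ≤ 36.

Compute the curl of F = (-2y^5, 2x^5, 0):
    (∇ × F)_x = ∂F_z/∂y - ∂F_y/∂z = 0,
    (∇ × F)_y = ∂F_x/∂z - ∂F_z/∂x = 0,
    (∇ × F)_z = ∂F_y/∂x - ∂F_x/∂y = 10x^4 + 10y^4.

On z = 2, (curl F)_z = 10x^4 + 10y^4.

Convert to polar (x = r cos θ, y = r sin θ, dA = r dr dθ); the integrand becomes 10r^4(sin(θ)^4 + cos(θ)^4), so

    ∬_D (curl F)_z dA = ∫_0^{2π} ∫_0^{6} (10r^4(sin(θ)^4 + cos(θ)^4)) · r dr dθ.

Inner (r from 0 to 6): 77760sin(θ)^4 + 77760cos(θ)^4.
Outer (θ from 0 to 2π): 116640π.

Therefore ∮_C F · dr = 116640π.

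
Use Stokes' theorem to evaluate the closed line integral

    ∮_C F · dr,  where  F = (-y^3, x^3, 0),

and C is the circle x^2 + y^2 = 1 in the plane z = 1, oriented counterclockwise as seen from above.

Let S be the flat disk x^2 + y^2 ≤ 1 in the plane z = 1, with upward unit normal n̂ = ẑ. By Stokes' theorem,

    ∮_C F · dr = ∬_S (∇ × F) · n̂ dS = ∬_D (curl F)_z dA,

where D is the disk x^2 + y^2 ≤ 1.

Compute the curl of F = (-y^3, x^3, 0):
    (∇ × F)_x = ∂F_z/∂y - ∂F_y/∂z = 0,
    (∇ × F)_y = ∂F_x/∂z - ∂F_z/∂x = 0,
    (∇ × F)_z = ∂F_y/∂x - ∂F_x/∂y = 3x^2 + 3y^2.

On z = 1, (curl F)_z = 3x^2 + 3y^2.

Convert to polar (x = r cos θ, y = r sin θ, dA = r dr dθ); the integrand becomes 3r^2, so

    ∬_D (curl F)_z dA = ∫_0^{2π} ∫_0^{1} (3r^2) · r dr dθ.

Inner (r from 0 to 1): 3/4.
Outer (θ from 0 to 2π): 3π/2.

Therefore ∮_C F · dr = 3π/2.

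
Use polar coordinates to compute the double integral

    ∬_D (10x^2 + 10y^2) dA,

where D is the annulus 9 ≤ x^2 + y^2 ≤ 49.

The region D is 3 ≤ r ≤ 7, 0 ≤ θ ≤ 2π in polar coordinates, where x = r cos(θ), y = r sin(θ), and dA = r dr dθ.

Under the substitution, the integrand becomes 10r^2, so

    ∬_D (10x^2 + 10y^2) dA = ∫_{0}^{2π} ∫_{3}^{7} (10r^2) · r dr dθ.

Inner integral (in r): ∫_{3}^{7} (10r^2) · r dr = 5800.

Outer integral (in θ): ∫_{0}^{2π} (5800) dθ = 11600π.

Therefore ∬_D (10x^2 + 10y^2) dA = 11600π.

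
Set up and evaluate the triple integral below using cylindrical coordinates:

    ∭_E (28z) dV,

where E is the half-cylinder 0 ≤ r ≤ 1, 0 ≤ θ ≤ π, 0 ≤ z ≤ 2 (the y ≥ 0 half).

In cylindrical coordinates, x = r cos(θ), y = r sin(θ), z = z, and dV = r dr dθ dz.

The integrand becomes 28z, so

    ∭_E (28z) dV = ∫_{0}^{π} ∫_{0}^{1} ∫_{0}^{2} (28z) · r dz dr dθ.

Inner (z): 56r.
Middle (r from 0 to 1): 28.
Outer (θ): 28π.

Therefore the triple integral equals 28π.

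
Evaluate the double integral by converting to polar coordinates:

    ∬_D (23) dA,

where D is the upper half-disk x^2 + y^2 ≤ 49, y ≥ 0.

The region D is 0 ≤ r ≤ 7, 0 ≤ θ ≤ π in polar coordinates, where x = r cos(θ), y = r sin(θ), and dA = r dr dθ.

Under the substitution, the integrand becomes 23, so

    ∬_D (23) dA = ∫_{0}^{π} ∫_{0}^{7} (23) · r dr dθ.

Inner integral (in r): ∫_{0}^{7} (23) · r dr = 1127/2.

Outer integral (in θ): ∫_{0}^{π} (1127/2) dθ = 1127π/2.

Therefore ∬_D (23) dA = 1127π/2.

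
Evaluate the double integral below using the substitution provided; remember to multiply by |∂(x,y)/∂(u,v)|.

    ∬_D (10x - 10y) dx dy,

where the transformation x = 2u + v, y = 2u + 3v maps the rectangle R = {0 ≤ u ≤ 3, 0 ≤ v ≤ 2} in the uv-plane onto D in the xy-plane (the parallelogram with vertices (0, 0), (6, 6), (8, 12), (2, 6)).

Compute the Jacobian determinant of (x, y) with respect to (u, v):

    ∂(x,y)/∂(u,v) = | 2  1 | = (2)(3) - (1)(2) = 4.
                   | 2  3 |

Its absolute value is |J| = 4 (the area scaling factor).

Substituting x = 2u + v, y = 2u + 3v into the integrand,

    10x - 10y → -20v,

so the integral becomes

    ∬_R (-20v) · |J| du dv = ∫_0^3 ∫_0^2 (-80v) dv du.

Inner (v): -160.
Outer (u): -480.

Therefore ∬_D (10x - 10y) dx dy = -480.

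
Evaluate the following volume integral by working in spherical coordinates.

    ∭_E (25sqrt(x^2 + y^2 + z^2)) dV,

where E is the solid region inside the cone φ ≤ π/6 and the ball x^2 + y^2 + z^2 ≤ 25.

In spherical coordinates, x = ρ sin(φ) cos(θ), y = ρ sin(φ) sin(θ), z = ρ cos(φ), and dV = ρ^2 sin(φ) dρ dφ dθ.

The integrand becomes 25ρ, so

    ∭_E (25sqrt(x^2 + y^2 + z^2)) dV = ∫_{0}^{2π} ∫_{0}^{π/6} ∫_{0}^{5} (25ρ) · ρ^2 sin(φ) dρ dφ dθ.

Inner (ρ): 15625sin(φ)/4.
Middle (φ): 15625/4 - 15625sqrt(3)/8.
Outer (θ): 15625π (2 - sqrt(3))/4.

Therefore the triple integral equals 15625π (2 - sqrt(3))/4.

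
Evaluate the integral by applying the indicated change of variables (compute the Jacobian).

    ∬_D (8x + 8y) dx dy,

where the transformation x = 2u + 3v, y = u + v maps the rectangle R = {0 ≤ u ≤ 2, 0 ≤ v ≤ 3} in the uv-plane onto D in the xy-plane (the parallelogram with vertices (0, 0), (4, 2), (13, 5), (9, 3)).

Compute the Jacobian determinant of (x, y) with respect to (u, v):

    ∂(x,y)/∂(u,v) = | 2  3 | = (2)(1) - (3)(1) = -1.
                   | 1  1 |

Its absolute value is |J| = 1 (the area scaling factor).

Substituting x = 2u + 3v, y = u + v into the integrand,

    8x + 8y → 24u + 32v,

so the integral becomes

    ∬_R (24u + 32v) · |J| du dv = ∫_0^2 ∫_0^3 (24u + 32v) dv du.

Inner (v): 72u + 144.
Outer (u): 432.

Therefore ∬_D (8x + 8y) dx dy = 432.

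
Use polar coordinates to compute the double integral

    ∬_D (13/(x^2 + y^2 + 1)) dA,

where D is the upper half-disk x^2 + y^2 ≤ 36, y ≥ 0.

The region D is 0 ≤ r ≤ 6, 0 ≤ θ ≤ π in polar coordinates, where x = r cos(θ), y = r sin(θ), and dA = r dr dθ.

Under the substitution, the integrand becomes 13/(r^2 + 1), so

    ∬_D (13/(x^2 + y^2 + 1)) dA = ∫_{0}^{π} ∫_{0}^{6} (13/(r^2 + 1)) · r dr dθ.

Inner integral (in r): ∫_{0}^{6} (13/(r^2 + 1)) · r dr = 13log(37)/2.

Outer integral (in θ): ∫_{0}^{π} (13log(37)/2) dθ = 13π log(37)/2.

Therefore ∬_D (13/(x^2 + y^2 + 1)) dA = 13π log(37)/2.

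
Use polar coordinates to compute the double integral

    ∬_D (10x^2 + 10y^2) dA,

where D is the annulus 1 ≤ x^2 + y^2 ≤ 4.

The region D is 1 ≤ r ≤ 2, 0 ≤ θ ≤ 2π in polar coordinates, where x = r cos(θ), y = r sin(θ), and dA = r dr dθ.

Under the substitution, the integrand becomes 10r^2, so

    ∬_D (10x^2 + 10y^2) dA = ∫_{0}^{2π} ∫_{1}^{2} (10r^2) · r dr dθ.

Inner integral (in r): ∫_{1}^{2} (10r^2) · r dr = 75/2.

Outer integral (in θ): ∫_{0}^{2π} (75/2) dθ = 75π.

Therefore ∬_D (10x^2 + 10y^2) dA = 75π.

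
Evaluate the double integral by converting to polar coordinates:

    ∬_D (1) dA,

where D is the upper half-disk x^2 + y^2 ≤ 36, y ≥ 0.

The region D is 0 ≤ r ≤ 6, 0 ≤ θ ≤ π in polar coordinates, where x = r cos(θ), y = r sin(θ), and dA = r dr dθ.

Under the substitution, the integrand becomes 1, so

    ∬_D (1) dA = ∫_{0}^{π} ∫_{0}^{6} (1) · r dr dθ.

Inner integral (in r): ∫_{0}^{6} (1) · r dr = 18.

Outer integral (in θ): ∫_{0}^{π} (18) dθ = 18π.

Therefore ∬_D (1) dA = 18π.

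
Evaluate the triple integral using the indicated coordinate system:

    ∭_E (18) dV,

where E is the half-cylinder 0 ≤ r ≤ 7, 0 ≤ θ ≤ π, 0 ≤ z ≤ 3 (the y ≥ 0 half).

In cylindrical coordinates, x = r cos(θ), y = r sin(θ), z = z, and dV = r dr dθ dz.

The integrand becomes 18, so

    ∭_E (18) dV = ∫_{0}^{π} ∫_{0}^{7} ∫_{0}^{3} (18) · r dz dr dθ.

Inner (z): 54r.
Middle (r from 0 to 7): 1323.
Outer (θ): 1323π.

Therefore the triple integral equals 1323π.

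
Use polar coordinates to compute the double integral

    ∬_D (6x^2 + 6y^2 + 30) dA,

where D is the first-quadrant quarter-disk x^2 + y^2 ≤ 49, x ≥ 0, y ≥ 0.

The region D is 0 ≤ r ≤ 7, 0 ≤ θ ≤ π/2 in polar coordinates, where x = r cos(θ), y = r sin(θ), and dA = r dr dθ.

Under the substitution, the integrand becomes 6r^2 + 30, so

    ∬_D (6x^2 + 6y^2 + 30) dA = ∫_{0}^{π/2} ∫_{0}^{7} (6r^2 + 30) · r dr dθ.

Inner integral (in r): ∫_{0}^{7} (6r^2 + 30) · r dr = 8673/2.

Outer integral (in θ): ∫_{0}^{π/2} (8673/2) dθ = 8673π/4.

Therefore ∬_D (6x^2 + 6y^2 + 30) dA = 8673π/4.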